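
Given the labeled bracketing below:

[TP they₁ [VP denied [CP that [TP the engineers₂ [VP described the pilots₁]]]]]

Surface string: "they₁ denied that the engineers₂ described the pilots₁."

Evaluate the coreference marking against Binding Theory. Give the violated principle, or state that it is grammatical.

The two coindexed NPs are *they₁* and *the pilots₁*.
*the pilots₁* is an R-expression. Principle C requires it to be free everywhere.
*they₁* c-commands it and carries the same index.
The R-expression is bound → Principle C violation.

Principle C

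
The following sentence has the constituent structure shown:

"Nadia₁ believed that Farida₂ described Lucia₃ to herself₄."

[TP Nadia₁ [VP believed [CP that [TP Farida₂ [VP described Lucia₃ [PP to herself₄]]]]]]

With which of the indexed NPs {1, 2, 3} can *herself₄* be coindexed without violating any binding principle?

*herself* is an anaphor, so Principle A applies: it must be bound in its binding domain.
Binding domain of *herself₄*: the embedded TP, whose subject is Farida₂.
*Nadia₁* c-commands the anaphor but is outside its binding domain → cannot satisfy Principle A.
*Farida₂* c-commands the anaphor within its binding domain → licit binder.
*Lucia₃* c-commands the anaphor within its binding domain → licit binder.

{2, 3}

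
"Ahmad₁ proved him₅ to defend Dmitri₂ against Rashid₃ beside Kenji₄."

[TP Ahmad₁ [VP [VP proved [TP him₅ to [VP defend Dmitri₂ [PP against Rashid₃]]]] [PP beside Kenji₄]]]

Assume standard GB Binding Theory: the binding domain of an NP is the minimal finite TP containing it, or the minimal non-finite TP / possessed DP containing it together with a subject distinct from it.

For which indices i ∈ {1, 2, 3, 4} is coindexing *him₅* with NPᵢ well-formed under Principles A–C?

*him* is a pronoun, so Principle B applies: it must be free in its binding domain.
Binding domain of *him₅*: the matrix TP, whose subject is Ahmad₁.
*Ahmad₁* c-commands the pronoun within its binding domain → coindexation would violate Principle B.
*Dmitri₂*: the pronoun c-commands this R-expression → coindexation would violate Principle C on *Dmitri₂*.
*Rashid₃*: the pronoun c-commands this R-expression → coindexation would violate Principle C on *Rashid₃*.
*Kenji₄* and the pronoun do not c-command one another → neither Principle B nor Principle C is at stake; coindexation permitted.

{4}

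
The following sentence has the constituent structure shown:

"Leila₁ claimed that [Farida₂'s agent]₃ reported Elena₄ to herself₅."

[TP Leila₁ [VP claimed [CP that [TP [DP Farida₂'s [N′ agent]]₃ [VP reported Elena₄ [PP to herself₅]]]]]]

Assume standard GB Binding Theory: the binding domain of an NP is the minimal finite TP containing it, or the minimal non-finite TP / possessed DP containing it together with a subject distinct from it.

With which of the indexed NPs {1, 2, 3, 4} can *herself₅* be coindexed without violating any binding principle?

*herself* is an anaphor, so Principle A applies: it must be bound in its binding domain.
Binding domain of *herself₅*: the embedded TP, whose subject is [Farida₂'s agent]₃.
*Leila₁* c-commands the anaphor but is outside its binding domain → cannot satisfy Principle A.
*Farida₂* does not c-command the anaphor → cannot bind it.
*[Farida₂'s agent]₃* c-commands the anaphor within its binding domain → licit binder.
*Elena₄* c-commands the anaphor within its binding domain → licit binder.

{3, 4}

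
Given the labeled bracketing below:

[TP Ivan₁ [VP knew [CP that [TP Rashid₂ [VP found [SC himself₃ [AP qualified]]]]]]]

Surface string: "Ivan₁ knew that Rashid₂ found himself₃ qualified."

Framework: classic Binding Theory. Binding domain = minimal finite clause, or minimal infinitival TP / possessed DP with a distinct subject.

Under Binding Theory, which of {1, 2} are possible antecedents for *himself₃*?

*himself* is an anaphor, so Principle A applies: it must be bound in its binding domain.
Binding domain of *himself₃*: the embedded TP, whose subject is Rashid₂.
*Ivan₁* c-commands the anaphor but is outside its binding domain → cannot satisfy Principle A.
*Rashid₂* c-commands the anaphor within its binding domain → licit binder.

{2}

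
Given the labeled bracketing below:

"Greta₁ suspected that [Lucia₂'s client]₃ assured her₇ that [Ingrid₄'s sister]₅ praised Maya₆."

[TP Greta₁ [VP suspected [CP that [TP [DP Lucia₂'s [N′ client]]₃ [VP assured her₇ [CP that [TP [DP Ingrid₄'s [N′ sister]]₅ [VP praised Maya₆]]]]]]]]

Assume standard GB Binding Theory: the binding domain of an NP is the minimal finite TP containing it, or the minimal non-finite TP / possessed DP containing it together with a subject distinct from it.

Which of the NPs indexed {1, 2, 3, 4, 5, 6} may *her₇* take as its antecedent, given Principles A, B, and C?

*her* is a pronoun, so Principle B applies: it must be free in its binding domain.
Binding domain of *her₇*: the embedded TP, whose subject is [Lucia₂'s client]₃.
*Greta₁* c-commands the pronoun but from outside its binding domain, and is not c-commanded by it → coindexation permitted.
*Lucia₂* and the pronoun do not c-command one another → neither Principle B nor Principle C is at stake; coindexation permitted.
*[Lucia₂'s client]₃* c-commands the pronoun within its binding domain → coindexation would violate Principle B.
*Ingrid₄*: the pronoun c-commands this R-expression → coindexation would violate Principle C on *Ingrid₄*.
*[Ingrid₄'s sister]₅*: the pronoun c-commands this R-expression → coindexation would violate Principle C on *[Ingrid₄'s sister]₅*.
*Maya₆*: the pronoun c-commands this R-expression → coindexation would violate Principle C on *Maya₆*.

{1, 2}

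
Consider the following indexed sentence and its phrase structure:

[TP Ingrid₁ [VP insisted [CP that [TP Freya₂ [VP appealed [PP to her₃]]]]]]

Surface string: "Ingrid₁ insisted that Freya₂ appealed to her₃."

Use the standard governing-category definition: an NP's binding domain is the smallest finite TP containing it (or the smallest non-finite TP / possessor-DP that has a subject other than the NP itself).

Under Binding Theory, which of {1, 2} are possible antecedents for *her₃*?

*her* is a pronoun, so Principle B applies: it must be free in its binding domain.
Binding domain of *her₃*: the embedded TP, whose subject is Freya₂.
*Ingrid₁* c-commands the pronoun but from outside its binding domain, and is not c-commanded by it → coindexation permitted.
*Freya₂* c-commands the pronoun within its binding domain → coindexation would violate Principle B.

{1}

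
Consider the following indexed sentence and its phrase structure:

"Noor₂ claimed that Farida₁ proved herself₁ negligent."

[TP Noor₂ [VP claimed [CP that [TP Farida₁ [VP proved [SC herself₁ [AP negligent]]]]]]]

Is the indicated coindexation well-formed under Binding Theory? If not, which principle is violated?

grammatical

The two coindexed NPs are *Farida₁* and *herself₁*.
*herself₁* is an anaphor; its binding domain is the embedded TP, whose subject is Farida₁. *Farida₁* c-commands it within that domain and shares its index, so Principle A is satisfied.
*Farida₁* is an R-expression; *herself₁* does not c-command it, and no other NP shares its index, so Principle C is satisfied.
All principles are respected.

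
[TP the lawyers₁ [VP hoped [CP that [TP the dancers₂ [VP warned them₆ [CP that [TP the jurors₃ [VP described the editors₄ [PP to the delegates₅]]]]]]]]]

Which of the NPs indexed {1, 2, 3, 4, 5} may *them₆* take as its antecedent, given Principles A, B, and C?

{1}

*them* is a pronoun, so Principle B applies: it must be free in its binding domain.
Binding domain of *them₆*: the embedded TP, whose subject is the dancers₂.
*the lawyers₁* c-commands the pronoun but from outside its binding domain, and is not c-commanded by it → coindexation permitted.
*the dancers₂* c-commands the pronoun within its binding domain → coindexation would violate Principle B.
*the jurors₃*: the pronoun c-commands this R-expression → coindexation would violate Principle C on *the jurors₃*.
*the editors₄*: the pronoun c-commands this R-expression → coindexation would violate Principle C on *the editors₄*.
*the delegates₅*: the pronoun c-commands this R-expression → coindexation would violate Principle C on *the delegates₅*.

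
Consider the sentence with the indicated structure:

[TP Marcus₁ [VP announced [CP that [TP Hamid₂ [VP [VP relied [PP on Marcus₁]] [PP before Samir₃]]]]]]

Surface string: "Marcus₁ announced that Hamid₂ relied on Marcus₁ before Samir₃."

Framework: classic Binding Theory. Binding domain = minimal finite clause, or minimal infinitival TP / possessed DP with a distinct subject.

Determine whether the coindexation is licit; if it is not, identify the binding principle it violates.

The two coindexed NPs are *Marcus₁* (the higher occurrence) and *Marcus₁* (the lower occurrence).
*Marcus₁* (the lower occurrence) is an R-expression. Principle C requires it to be free everywhere.
*Marcus₁* (the higher occurrence) c-commands it and carries the same index.
The R-expression is bound → Principle C violation.

Principle C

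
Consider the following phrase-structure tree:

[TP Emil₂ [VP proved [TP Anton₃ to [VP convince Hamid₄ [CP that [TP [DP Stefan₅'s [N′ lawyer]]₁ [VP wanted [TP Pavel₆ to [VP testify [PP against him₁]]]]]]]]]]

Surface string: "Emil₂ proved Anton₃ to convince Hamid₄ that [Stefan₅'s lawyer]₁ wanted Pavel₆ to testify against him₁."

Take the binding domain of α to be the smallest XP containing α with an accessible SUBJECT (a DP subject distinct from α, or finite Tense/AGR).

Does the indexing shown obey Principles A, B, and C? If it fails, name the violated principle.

grammatical

The two coindexed NPs are *[Stefan₅'s lawyer]₁* and *him₁*.
*him₁* is a pronoun; its binding domain is the embedded TP, whose subject is Pavel₆. Within that domain it is c-commanded only by *Pavel₆*, which carries a different index — the pronoun is free locally, so Principle B holds.
*[Stefan₅'s lawyer]₁* is an R-expression; *him₁* does not c-command it, and no other NP shares its index, so Principle C is satisfied.
All principles are respected.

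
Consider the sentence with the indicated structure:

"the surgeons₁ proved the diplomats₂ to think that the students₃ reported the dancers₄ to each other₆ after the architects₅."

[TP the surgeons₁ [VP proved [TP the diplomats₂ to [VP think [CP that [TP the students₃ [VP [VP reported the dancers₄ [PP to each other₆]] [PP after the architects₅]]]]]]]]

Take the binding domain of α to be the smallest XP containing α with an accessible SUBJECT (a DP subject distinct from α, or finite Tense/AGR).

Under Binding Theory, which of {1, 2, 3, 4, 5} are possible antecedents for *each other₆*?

*each other* is an anaphor, so Principle A applies: it must be bound in its binding domain.
Binding domain of *each other₆*: the embedded TP, whose subject is the students₃.
*the surgeons₁* c-commands the anaphor but is outside its binding domain → cannot satisfy Principle A.
*the diplomats₂* c-commands the anaphor but is outside its binding domain → cannot satisfy Principle A.
*the students₃* c-commands the anaphor within its binding domain → licit binder.
*the dancers₄* c-commands the anaphor within its binding domain → licit binder.
*the architects₅* does not c-command the anaphor → cannot bind it.

{3, 4}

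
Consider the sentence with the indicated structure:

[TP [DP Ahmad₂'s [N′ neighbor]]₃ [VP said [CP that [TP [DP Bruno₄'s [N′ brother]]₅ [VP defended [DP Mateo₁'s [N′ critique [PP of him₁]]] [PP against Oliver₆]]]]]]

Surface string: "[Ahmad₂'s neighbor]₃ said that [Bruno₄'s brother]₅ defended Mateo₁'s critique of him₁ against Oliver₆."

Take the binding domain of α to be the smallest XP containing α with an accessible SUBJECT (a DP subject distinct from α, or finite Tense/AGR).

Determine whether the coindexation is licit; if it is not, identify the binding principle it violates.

Principle B

The two coindexed NPs are *Mateo₁* and *him₁*.
*him₁* is a pronoun. Its binding domain is the possessed DP, whose subject is Mateo₁.
*Mateo₁* c-commands it within that domain and carries the same index.
The pronoun is locally bound → Principle B violation.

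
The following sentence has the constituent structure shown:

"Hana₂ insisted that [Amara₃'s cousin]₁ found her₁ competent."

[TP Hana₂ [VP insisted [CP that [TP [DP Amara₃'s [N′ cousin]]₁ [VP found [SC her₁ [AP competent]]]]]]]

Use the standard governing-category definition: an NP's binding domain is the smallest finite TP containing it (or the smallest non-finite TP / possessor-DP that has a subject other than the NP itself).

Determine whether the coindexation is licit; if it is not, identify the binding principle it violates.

Principle B

The two coindexed NPs are *[Amara₃'s cousin]₁* and *her₁*.
*her₁* is a pronoun. Its binding domain is the embedded TP, whose subject is [Amara₃'s cousin]₁.
*[Amara₃'s cousin]₁* c-commands it within that domain and carries the same index.
The pronoun is locally bound → Principle B violation.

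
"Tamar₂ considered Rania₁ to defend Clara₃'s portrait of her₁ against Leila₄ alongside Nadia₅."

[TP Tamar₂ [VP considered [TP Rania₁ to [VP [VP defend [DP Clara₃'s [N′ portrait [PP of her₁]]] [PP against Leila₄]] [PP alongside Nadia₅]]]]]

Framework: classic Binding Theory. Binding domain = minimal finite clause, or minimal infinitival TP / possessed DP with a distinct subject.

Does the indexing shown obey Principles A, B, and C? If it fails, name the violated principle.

The two coindexed NPs are *Rania₁* and *her₁*.
*her₁* is a pronoun; its binding domain is the possessed DP, whose subject is Clara₃. Within that domain it is c-commanded only by *Clara₃*, which carries a different index — the pronoun is free locally, so Principle B holds.
*Rania₁* is an R-expression; *her₁* does not c-command it, and no other NP shares its index, so Principle C is satisfied.
All principles are respected.

grammatical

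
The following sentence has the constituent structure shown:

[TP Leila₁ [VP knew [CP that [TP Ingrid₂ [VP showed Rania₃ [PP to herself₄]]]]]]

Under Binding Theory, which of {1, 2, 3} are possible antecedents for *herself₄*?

*herself* is an anaphor, so Principle A applies: it must be bound in its binding domain.
Binding domain of *herself₄*: the embedded TP, whose subject is Ingrid₂.
*Leila₁* c-commands the anaphor but is outside its binding domain → cannot satisfy Principle A.
*Ingrid₂* c-commands the anaphor within its binding domain → licit binder.
*Rania₃* c-commands the anaphor within its binding domain → licit binder.

{2, 3}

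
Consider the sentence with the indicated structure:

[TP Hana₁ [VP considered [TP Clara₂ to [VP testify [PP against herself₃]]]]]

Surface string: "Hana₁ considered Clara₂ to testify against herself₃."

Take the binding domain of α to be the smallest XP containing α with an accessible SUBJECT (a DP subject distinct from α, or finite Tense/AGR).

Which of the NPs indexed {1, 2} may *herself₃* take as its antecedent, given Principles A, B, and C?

*herself* is an anaphor, so Principle A applies: it must be bound in its binding domain.
Binding domain of *herself₃*: the embedded TP, whose subject is Clara₂.
*Hana₁* c-commands the anaphor but is outside its binding domain → cannot satisfy Principle A.
*Clara₂* c-commands the anaphor within its binding domain → licit binder.

{2}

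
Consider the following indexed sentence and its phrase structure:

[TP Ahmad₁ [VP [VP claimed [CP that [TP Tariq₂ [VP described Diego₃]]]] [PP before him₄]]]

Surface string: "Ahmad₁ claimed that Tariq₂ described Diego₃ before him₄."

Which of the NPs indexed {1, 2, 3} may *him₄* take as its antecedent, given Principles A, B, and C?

*him* is a pronoun, so Principle B applies: it must be free in its binding domain.
Binding domain of *him₄*: the matrix TP, whose subject is Ahmad₁.
*Ahmad₁* c-commands the pronoun within its binding domain → coindexation would violate Principle B.
*Tariq₂* and the pronoun do not c-command one another → neither Principle B nor Principle C is at stake; coindexation permitted.
*Diego₃* and the pronoun do not c-command one another → neither Principle B nor Principle C is at stake; coindexation permitted.

{2, 3}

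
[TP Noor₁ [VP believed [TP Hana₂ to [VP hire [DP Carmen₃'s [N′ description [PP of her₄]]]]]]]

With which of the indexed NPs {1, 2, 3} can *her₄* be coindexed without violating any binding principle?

*her* is a pronoun, so Principle B applies: it must be free in its binding domain.
Binding domain of *her₄*: the possessed DP, whose subject is Carmen₃.
*Noor₁* c-commands the pronoun but from outside its binding domain, and is not c-commanded by it → coindexation permitted.
*Hana₂* c-commands the pronoun but from outside its binding domain, and is not c-commanded by it → coindexation permitted.
*Carmen₃* c-commands the pronoun within its binding domain → coindexation would violate Principle B.

{1, 2}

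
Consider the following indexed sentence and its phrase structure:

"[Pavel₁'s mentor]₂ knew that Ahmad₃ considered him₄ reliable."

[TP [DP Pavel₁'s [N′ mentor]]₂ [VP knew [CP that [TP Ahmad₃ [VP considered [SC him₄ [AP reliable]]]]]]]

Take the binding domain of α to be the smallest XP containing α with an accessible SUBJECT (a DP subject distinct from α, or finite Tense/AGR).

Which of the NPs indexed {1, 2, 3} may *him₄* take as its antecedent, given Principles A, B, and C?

{1, 2}

*him* is a pronoun, so Principle B applies: it must be free in its binding domain.
Binding domain of *him₄*: the embedded TP, whose subject is Ahmad₃.
*Pavel₁* and the pronoun do not c-command one another → neither Principle B nor Principle C is at stake; coindexation permitted.
*[Pavel₁'s mentor]₂* c-commands the pronoun but from outside its binding domain, and is not c-commanded by it → coindexation permitted.
*Ahmad₃* c-commands the pronoun within its binding domain → coindexation would violate Principle B.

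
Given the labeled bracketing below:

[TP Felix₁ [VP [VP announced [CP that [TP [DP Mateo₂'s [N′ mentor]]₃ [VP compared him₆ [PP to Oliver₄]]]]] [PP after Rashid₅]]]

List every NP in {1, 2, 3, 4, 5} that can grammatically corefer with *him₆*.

*him* is a pronoun, so Principle B applies: it must be free in its binding domain.
Binding domain of *him₆*: the embedded TP, whose subject is [Mateo₂'s mentor]₃.
*Felix₁* c-commands the pronoun but from outside its binding domain, and is not c-commanded by it → coindexation permitted.
*Mateo₂* and the pronoun do not c-command one another → neither Principle B nor Principle C is at stake; coindexation permitted.
*[Mateo₂'s mentor]₃* c-commands the pronoun within its binding domain → coindexation would violate Principle B.
*Oliver₄*: the pronoun c-commands this R-expression → coindexation would violate Principle C on *Oliver₄*.
*Rashid₅* and the pronoun do not c-command one another → neither Principle B nor Principle C is at stake; coindexation permitted.

{1, 2, 5}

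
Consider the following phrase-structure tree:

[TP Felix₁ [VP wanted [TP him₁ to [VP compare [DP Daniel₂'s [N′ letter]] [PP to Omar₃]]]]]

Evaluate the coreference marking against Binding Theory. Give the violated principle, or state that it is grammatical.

Principle B

The two coindexed NPs are *Felix₁* and *him₁*.
*him₁* is a pronoun. Its binding domain is the matrix TP, whose subject is Felix₁.
*Felix₁* c-commands it within that domain and carries the same index.
The pronoun is locally bound → Principle B violation.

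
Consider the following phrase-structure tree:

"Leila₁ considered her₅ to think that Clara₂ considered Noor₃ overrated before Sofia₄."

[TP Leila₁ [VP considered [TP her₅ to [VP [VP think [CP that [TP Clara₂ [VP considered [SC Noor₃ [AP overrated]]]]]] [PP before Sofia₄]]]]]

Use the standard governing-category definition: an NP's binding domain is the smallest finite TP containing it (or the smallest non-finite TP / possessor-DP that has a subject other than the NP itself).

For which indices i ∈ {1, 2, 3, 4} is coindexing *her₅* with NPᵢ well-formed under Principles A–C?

*her* is a pronoun, so Principle B applies: it must be free in its binding domain.
Binding domain of *her₅*: the matrix TP, whose subject is Leila₁.
*Leila₁* c-commands the pronoun within its binding domain → coindexation would violate Principle B.
*Clara₂*: the pronoun c-commands this R-expression → coindexation would violate Principle C on *Clara₂*.
*Noor₃*: the pronoun c-commands this R-expression → coindexation would violate Principle C on *Noor₃*.
*Sofia₄*: the pronoun c-commands this R-expression → coindexation would violate Principle C on *Sofia₄*.

none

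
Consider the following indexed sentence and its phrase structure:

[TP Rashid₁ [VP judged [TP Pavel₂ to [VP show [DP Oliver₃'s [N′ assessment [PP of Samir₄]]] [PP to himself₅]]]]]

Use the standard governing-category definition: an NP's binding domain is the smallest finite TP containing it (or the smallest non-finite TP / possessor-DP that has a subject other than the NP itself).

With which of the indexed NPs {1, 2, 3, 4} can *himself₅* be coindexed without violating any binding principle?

*himself* is an anaphor, so Principle A applies: it must be bound in its binding domain.
Binding domain of *himself₅*: the embedded TP, whose subject is Pavel₂.
*Rashid₁* c-commands the anaphor but is outside its binding domain → cannot satisfy Principle A.
*Pavel₂* c-commands the anaphor within its binding domain → licit binder.
*Oliver₃* does not c-command the anaphor → cannot bind it.
*Samir₄* does not c-command the anaphor → cannot bind it.

{2}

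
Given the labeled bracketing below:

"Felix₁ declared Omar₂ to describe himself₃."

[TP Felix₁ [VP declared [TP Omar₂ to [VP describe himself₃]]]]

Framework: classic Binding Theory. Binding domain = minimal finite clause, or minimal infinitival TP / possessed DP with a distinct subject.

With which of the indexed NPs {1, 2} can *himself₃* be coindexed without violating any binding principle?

*himself* is an anaphor, so Principle A applies: it must be bound in its binding domain.
Binding domain of *himself₃*: the embedded TP, whose subject is Omar₂.
*Felix₁* c-commands the anaphor but is outside its binding domain → cannot satisfy Principle A.
*Omar₂* c-commands the anaphor within its binding domain → licit binder.

{2}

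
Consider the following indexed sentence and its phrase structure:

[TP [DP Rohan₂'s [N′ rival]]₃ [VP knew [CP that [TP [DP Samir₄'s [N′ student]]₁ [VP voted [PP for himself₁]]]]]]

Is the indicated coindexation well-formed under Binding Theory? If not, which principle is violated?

The two coindexed NPs are *[Samir₄'s student]₁* and *himself₁*.
*himself₁* is an anaphor; its binding domain is the embedded TP, whose subject is [Samir₄'s student]₁. *[Samir₄'s student]₁* c-commands it within that domain and shares its index, so Principle A is satisfied.
*[Samir₄'s student]₁* is an R-expression; *himself₁* does not c-command it, and no other NP shares its index, so Principle C is satisfied.
All principles are respected.

grammatical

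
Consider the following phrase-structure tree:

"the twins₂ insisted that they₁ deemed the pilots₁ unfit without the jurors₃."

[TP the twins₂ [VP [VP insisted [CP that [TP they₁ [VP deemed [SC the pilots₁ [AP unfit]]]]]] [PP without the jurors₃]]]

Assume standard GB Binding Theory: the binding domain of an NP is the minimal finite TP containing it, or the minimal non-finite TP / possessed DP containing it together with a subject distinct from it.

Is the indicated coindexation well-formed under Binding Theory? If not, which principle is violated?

Principle C

The two coindexed NPs are *they₁* and *the pilots₁*.
*the pilots₁* is an R-expression. Principle C requires it to be free everywhere.
*they₁* c-commands it and carries the same index.
The R-expression is bound → Principle C violation.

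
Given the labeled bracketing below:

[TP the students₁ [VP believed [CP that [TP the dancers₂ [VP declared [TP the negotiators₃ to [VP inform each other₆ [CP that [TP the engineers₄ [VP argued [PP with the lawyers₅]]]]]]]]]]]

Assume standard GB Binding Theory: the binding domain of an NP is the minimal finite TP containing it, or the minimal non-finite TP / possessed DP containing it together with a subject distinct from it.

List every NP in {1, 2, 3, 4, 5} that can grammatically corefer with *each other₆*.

{3}

*each other* is an anaphor, so Principle A applies: it must be bound in its binding domain.
Binding domain of *each other₆*: the embedded TP, whose subject is the negotiators₃.
*the students₁* c-commands the anaphor but is outside its binding domain → cannot satisfy Principle A.
*the dancers₂* c-commands the anaphor but is outside its binding domain → cannot satisfy Principle A.
*the negotiators₃* c-commands the anaphor within its binding domain → licit binder.
*the engineers₄* does not c-command the anaphor → cannot bind it.
*the lawyers₅* does not c-command the anaphor → cannot bind it.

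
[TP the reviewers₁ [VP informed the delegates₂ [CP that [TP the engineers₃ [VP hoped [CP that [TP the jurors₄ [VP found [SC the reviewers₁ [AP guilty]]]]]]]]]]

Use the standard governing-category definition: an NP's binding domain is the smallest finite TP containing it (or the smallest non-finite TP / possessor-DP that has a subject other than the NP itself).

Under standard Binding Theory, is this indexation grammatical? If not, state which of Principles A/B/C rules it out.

Principle C

The two coindexed NPs are *the reviewers₁* (the higher occurrence) and *the reviewers₁* (the lower occurrence).
*the reviewers₁* (the lower occurrence) is an R-expression. Principle C requires it to be free everywhere.
*the reviewers₁* (the higher occurrence) c-commands it and carries the same index.
The R-expression is bound → Principle C violation.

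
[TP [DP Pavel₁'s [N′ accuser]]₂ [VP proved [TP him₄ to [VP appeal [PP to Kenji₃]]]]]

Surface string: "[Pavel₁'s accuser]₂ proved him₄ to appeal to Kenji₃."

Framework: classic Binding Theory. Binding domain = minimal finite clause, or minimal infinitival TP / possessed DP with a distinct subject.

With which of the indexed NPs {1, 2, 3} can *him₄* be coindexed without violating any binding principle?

{1}

*him* is a pronoun, so Principle B applies: it must be free in its binding domain.
Binding domain of *him₄*: the matrix TP, whose subject is [Pavel₁'s accuser]₂.
*Pavel₁* and the pronoun do not c-command one another → neither Principle B nor Principle C is at stake; coindexation permitted.
*[Pavel₁'s accuser]₂* c-commands the pronoun within its binding domain → coindexation would violate Principle B.
*Kenji₃*: the pronoun c-commands this R-expression → coindexation would violate Principle C on *Kenji₃*.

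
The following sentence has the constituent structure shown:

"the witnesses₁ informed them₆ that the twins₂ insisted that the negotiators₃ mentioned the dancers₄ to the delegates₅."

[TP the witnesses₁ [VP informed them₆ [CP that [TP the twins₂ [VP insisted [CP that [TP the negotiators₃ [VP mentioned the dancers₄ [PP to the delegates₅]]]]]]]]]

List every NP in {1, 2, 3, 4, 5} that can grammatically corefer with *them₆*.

none

*them* is a pronoun, so Principle B applies: it must be free in its binding domain.
Binding domain of *them₆*: the matrix TP, whose subject is the witnesses₁.
*the witnesses₁* c-commands the pronoun within its binding domain → coindexation would violate Principle B.
*the twins₂*: the pronoun c-commands this R-expression → coindexation would violate Principle C on *the twins₂*.
*the negotiators₃*: the pronoun c-commands this R-expression → coindexation would violate Principle C on *the negotiators₃*.
*the dancers₄*: the pronoun c-commands this R-expression → coindexation would violate Principle C on *the dancers₄*.
*the delegates₅*: the pronoun c-commands this R-expression → coindexation would violate Principle C on *the delegates₅*.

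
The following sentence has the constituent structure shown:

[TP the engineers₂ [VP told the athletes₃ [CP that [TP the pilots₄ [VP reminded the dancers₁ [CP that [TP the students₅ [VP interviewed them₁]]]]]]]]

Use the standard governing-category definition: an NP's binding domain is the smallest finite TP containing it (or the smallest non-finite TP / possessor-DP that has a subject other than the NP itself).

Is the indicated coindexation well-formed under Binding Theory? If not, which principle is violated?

grammatical

The two coindexed NPs are *the dancers₁* and *them₁*.
*them₁* is a pronoun; its binding domain is the embedded TP, whose subject is the students₅. Within that domain it is c-commanded only by *the students₅*, which carries a different index — the pronoun is free locally, so Principle B holds.
*the dancers₁* is an R-expression; *them₁* does not c-command it, and no other NP shares its index, so Principle C is satisfied.
All principles are respected.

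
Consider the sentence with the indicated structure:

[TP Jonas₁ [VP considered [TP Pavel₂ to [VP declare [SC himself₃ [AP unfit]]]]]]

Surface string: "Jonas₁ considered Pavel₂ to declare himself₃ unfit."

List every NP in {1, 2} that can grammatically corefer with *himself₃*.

{2}

*himself* is an anaphor, so Principle A applies: it must be bound in its binding domain.
Binding domain of *himself₃*: the embedded TP, whose subject is Pavel₂.
*Jonas₁* c-commands the anaphor but is outside its binding domain → cannot satisfy Principle A.
*Pavel₂* c-commands the anaphor within its binding domain → licit binder.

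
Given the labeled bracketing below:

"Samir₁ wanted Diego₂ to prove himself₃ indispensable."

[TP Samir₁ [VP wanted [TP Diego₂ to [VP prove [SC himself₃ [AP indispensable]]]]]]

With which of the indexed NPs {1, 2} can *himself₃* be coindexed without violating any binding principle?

{2}

*himself* is an anaphor, so Principle A applies: it must be bound in its binding domain.
Binding domain of *himself₃*: the embedded TP, whose subject is Diego₂.
*Samir₁* c-commands the anaphor but is outside its binding domain → cannot satisfy Principle A.
*Diego₂* c-commands the anaphor within its binding domain → licit binder.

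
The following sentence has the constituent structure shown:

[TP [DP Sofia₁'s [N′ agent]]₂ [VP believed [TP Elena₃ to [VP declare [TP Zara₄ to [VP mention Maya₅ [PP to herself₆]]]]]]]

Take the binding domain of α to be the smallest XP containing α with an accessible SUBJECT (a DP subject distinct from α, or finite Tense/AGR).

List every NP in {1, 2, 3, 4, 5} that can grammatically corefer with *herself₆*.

{4, 5}

*herself* is an anaphor, so Principle A applies: it must be bound in its binding domain.
Binding domain of *herself₆*: the embedded TP, whose subject is Zara₄.
*Sofia₁* does not c-command the anaphor → cannot bind it.
*[Sofia₁'s agent]₂* c-commands the anaphor but is outside its binding domain → cannot satisfy Principle A.
*Elena₃* c-commands the anaphor but is outside its binding domain → cannot satisfy Principle A.
*Zara₄* c-commands the anaphor within its binding domain → licit binder.
*Maya₅* c-commands the anaphor within its binding domain → licit binder.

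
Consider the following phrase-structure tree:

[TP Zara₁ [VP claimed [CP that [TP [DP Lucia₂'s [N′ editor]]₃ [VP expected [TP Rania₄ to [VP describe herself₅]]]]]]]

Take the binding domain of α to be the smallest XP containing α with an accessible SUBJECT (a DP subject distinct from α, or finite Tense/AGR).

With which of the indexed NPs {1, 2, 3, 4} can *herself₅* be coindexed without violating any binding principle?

{4}

*herself* is an anaphor, so Principle A applies: it must be bound in its binding domain.
Binding domain of *herself₅*: the embedded TP, whose subject is Rania₄.
*Zara₁* c-commands the anaphor but is outside its binding domain → cannot satisfy Principle A.
*Lucia₂* does not c-command the anaphor → cannot bind it.
*[Lucia₂'s editor]₃* c-commands the anaphor but is outside its binding domain → cannot satisfy Principle A.
*Rania₄* c-commands the anaphor within its binding domain → licit binder.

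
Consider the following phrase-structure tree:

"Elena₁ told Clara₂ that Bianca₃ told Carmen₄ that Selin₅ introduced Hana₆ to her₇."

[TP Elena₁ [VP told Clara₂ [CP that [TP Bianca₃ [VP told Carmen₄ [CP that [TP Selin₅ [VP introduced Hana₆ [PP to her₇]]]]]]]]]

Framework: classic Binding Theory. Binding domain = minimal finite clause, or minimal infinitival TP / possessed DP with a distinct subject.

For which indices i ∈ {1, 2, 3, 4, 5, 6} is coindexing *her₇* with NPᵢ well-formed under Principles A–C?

*her* is a pronoun, so Principle B applies: it must be free in its binding domain.
Binding domain of *her₇*: the embedded TP, whose subject is Selin₅.
*Elena₁* c-commands the pronoun but from outside its binding domain, and is not c-commanded by it → coindexation permitted.
*Clara₂* c-commands the pronoun but from outside its binding domain, and is not c-commanded by it → coindexation permitted.
*Bianca₃* c-commands the pronoun but from outside its binding domain, and is not c-commanded by it → coindexation permitted.
*Carmen₄* c-commands the pronoun but from outside its binding domain, and is not c-commanded by it → coindexation permitted.
*Selin₅* c-commands the pronoun within its binding domain → coindexation would violate Principle B.
*Hana₆* c-commands the pronoun within its binding domain → coindexation would violate Principle B.

{1, 2, 3, 4}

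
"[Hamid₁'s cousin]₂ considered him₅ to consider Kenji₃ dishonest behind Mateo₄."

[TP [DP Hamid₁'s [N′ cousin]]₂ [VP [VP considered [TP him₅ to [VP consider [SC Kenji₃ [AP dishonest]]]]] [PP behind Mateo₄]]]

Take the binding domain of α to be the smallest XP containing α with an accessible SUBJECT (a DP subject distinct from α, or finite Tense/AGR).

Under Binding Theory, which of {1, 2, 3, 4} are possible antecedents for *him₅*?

*him* is a pronoun, so Principle B applies: it must be free in its binding domain.
Binding domain of *him₅*: the matrix TP, whose subject is [Hamid₁'s cousin]₂.
*Hamid₁* and the pronoun do not c-command one another → neither Principle B nor Principle C is at stake; coindexation permitted.
*[Hamid₁'s cousin]₂* c-commands the pronoun within its binding domain → coindexation would violate Principle B.
*Kenji₃*: the pronoun c-commands this R-expression → coindexation would violate Principle C on *Kenji₃*.
*Mateo₄* and the pronoun do not c-command one another → neither Principle B nor Principle C is at stake; coindexation permitted.

{1, 4}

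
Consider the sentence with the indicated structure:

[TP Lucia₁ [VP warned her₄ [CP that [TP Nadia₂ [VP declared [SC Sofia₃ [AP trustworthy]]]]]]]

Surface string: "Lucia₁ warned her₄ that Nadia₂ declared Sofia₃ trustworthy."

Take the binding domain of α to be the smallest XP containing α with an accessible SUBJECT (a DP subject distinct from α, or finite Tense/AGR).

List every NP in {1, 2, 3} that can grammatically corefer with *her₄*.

none

*her* is a pronoun, so Principle B applies: it must be free in its binding domain.
Binding domain of *her₄*: the matrix TP, whose subject is Lucia₁.
*Lucia₁* c-commands the pronoun within its binding domain → coindexation would violate Principle B.
*Nadia₂*: the pronoun c-commands this R-expression → coindexation would violate Principle C on *Nadia₂*.
*Sofia₃*: the pronoun c-commands this R-expression → coindexation would violate Principle C on *Sofia₃*.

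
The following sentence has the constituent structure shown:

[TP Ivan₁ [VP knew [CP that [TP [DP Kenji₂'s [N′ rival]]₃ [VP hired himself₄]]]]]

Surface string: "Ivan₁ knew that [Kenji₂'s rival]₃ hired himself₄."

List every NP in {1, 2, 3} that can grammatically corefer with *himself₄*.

{3}

*himself* is an anaphor, so Principle A applies: it must be bound in its binding domain.
Binding domain of *himself₄*: the embedded TP, whose subject is [Kenji₂'s rival]₃.
*Ivan₁* c-commands the anaphor but is outside its binding domain → cannot satisfy Principle A.
*Kenji₂* does not c-command the anaphor → cannot bind it.
*[Kenji₂'s rival]₃* c-commands the anaphor within its binding domain → licit binder.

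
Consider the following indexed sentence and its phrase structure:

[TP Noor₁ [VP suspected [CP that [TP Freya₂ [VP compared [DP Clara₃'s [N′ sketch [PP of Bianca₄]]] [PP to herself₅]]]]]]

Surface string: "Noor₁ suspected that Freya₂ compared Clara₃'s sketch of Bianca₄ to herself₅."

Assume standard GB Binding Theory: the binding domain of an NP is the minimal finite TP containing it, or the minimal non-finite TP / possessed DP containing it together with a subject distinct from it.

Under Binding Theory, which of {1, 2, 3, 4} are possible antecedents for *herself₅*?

*herself* is an anaphor, so Principle A applies: it must be bound in its binding domain.
Binding domain of *herself₅*: the embedded TP, whose subject is Freya₂.
*Noor₁* c-commands the anaphor but is outside its binding domain → cannot satisfy Principle A.
*Freya₂* c-commands the anaphor within its binding domain → licit binder.
*Clara₃* does not c-command the anaphor → cannot bind it.
*Bianca₄* does not c-command the anaphor → cannot bind it.

{2}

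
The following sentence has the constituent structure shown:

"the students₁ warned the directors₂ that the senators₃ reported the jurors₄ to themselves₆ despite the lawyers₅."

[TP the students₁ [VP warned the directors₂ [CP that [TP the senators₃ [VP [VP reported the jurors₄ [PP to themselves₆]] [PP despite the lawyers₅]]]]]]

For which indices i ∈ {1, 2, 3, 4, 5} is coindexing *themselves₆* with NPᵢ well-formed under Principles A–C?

*themselves* is an anaphor, so Principle A applies: it must be bound in its binding domain.
Binding domain of *themselves₆*: the embedded TP, whose subject is the senators₃.
*the students₁* c-commands the anaphor but is outside its binding domain → cannot satisfy Principle A.
*the directors₂* c-commands the anaphor but is outside its binding domain → cannot satisfy Principle A.
*the senators₃* c-commands the anaphor within its binding domain → licit binder.
*the jurors₄* c-commands the anaphor within its binding domain → licit binder.
*the lawyers₅* does not c-command the anaphor → cannot bind it.

{3, 4}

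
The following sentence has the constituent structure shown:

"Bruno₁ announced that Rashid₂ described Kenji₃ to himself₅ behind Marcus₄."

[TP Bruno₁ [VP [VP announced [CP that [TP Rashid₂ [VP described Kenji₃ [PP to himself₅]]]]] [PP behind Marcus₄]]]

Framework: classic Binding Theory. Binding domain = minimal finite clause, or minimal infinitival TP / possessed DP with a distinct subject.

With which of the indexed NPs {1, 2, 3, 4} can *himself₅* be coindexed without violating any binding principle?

{2, 3}

*himself* is an anaphor, so Principle A applies: it must be bound in its binding domain.
Binding domain of *himself₅*: the embedded TP, whose subject is Rashid₂.
*Bruno₁* c-commands the anaphor but is outside its binding domain → cannot satisfy Principle A.
*Rashid₂* c-commands the anaphor within its binding domain → licit binder.
*Kenji₃* c-commands the anaphor within its binding domain → licit binder.
*Marcus₄* does not c-command the anaphor → cannot bind it.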